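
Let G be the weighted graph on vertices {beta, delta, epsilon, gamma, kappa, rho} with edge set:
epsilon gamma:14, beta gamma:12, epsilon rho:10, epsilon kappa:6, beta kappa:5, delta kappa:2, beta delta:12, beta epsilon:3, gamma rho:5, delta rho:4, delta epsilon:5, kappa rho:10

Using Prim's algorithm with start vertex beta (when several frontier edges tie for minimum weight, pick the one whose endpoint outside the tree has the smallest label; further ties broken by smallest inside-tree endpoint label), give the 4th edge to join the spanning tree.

delta-rho

Grow the tree from beta using Prim:
Step 1: cheapest edge leaving the tree is beta epsilon (3); add epsilon.
Step 2: cheapest edge leaving the tree is delta epsilon (5); add delta.
Step 3: cheapest edge leaving the tree is delta kappa (2); add kappa.
Step 4: cheapest edge leaving the tree is delta rho (4); add rho.
Step 5: cheapest edge leaving the tree is gamma rho (5); add gamma.
The 4th edge added is delta rho.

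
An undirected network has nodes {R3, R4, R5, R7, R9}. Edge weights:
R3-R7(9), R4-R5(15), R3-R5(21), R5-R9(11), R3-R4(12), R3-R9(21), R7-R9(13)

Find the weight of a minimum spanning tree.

Prim's algorithm from R7:
Step 1: cheapest edge leaving the tree is R3-R7 (9); add R3.
Step 2: cheapest edge leaving the tree is R3-R4 (12); add R4.
Step 3: cheapest edge leaving the tree is R7-R9 (13); add R9.
Step 4: cheapest edge leaving the tree is R5-R9 (11); add R5.
MST edges: R3-R7, R3-R4, R7-R9, R5-R9; total weight 9+12+13+11 = 45.

45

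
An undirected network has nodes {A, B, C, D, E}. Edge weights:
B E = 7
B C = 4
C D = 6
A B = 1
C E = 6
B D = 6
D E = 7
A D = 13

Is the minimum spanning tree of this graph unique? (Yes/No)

Kruskal: consider edges lightest-first.
A B (1): add — endpoints in different components.
B C (4): add — endpoints in different components.
B D (6): add — endpoints in different components.
C D (6): skip — C and D already connected.
C E (6): add — endpoints in different components.
Non-tree edge C D has weight 6, equal to the heaviest edge on its tree cycle — swapping gives another MST of the same weight. Not unique.

No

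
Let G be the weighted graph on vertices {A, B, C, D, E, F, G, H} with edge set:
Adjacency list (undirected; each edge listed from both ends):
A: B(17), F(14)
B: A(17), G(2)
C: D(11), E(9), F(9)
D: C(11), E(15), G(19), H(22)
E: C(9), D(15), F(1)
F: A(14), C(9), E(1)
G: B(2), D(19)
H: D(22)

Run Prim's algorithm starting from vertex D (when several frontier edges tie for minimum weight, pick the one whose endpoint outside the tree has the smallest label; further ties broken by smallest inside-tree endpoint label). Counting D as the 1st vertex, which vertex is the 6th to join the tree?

B

Prim's algorithm from D:
Step 1: frontier [C D 11, D E 15, D G 19, D H 22] → take C D (11); add C.
Step 2: frontier [C E 9, C F 9, D E 15, D G 19, D H 22] → take C E (9); add E.
Step 3: frontier [C F 9, D G 19, D H 22, E F 1] → take E F (1); add F.
Step 4: frontier [D G 19, D H 22, A F 14] → take A F (14); add A.
Step 5: frontier [A B 17, D G 19, D H 22] → take A B (17); add B.
Step 6: frontier [B G 2, D G 19, D H 22] → take B G (2); add G.
Step 7: frontier [D H 22] → take D H (22); add H.
Vertex order: D, C, E, F, A, B, G, H. The 6th vertex is B.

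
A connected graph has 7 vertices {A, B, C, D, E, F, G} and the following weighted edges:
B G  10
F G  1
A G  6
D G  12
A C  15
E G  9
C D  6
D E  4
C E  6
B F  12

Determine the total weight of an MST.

36

Grow the tree from G using Prim:
Step 1: cheapest edge leaving the tree is F G (1); add F.
Step 2: cheapest edge leaving the tree is A G (6); add A.
Step 3: cheapest edge leaving the tree is E G (9); add E.
Step 4: cheapest edge leaving the tree is D E (4); add D.
Step 5: cheapest edge leaving the tree is C D (6); add C.
Step 6: cheapest edge leaving the tree is B G (10); add B.
MST edges: F G, A G, E G, D E, C D, B G; total weight 1+6+9+4+6+10 = 36.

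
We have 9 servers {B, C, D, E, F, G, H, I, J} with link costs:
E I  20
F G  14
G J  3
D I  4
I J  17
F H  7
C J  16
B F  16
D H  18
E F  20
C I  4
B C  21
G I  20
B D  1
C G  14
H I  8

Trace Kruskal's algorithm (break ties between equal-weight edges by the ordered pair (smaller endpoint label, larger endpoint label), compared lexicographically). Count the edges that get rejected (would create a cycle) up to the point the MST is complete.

5

Kruskal's algorithm — process edges by increasing weight (ties by edge label):
B D (1): add — endpoints in different components.
G J (3): add — endpoints in different components.
C I (4): add — endpoints in different components.
D I (4): add — endpoints in different components.
F H (7): add — endpoints in different components.
H I (8): add — endpoints in different components.
C G (14): add — endpoints in different components.
F G (14): skip — F and G already connected.
B F (16): skip — B and F already connected.
C J (16): skip — C and J already connected.
I J (17): skip — I and J already connected.
D H (18): skip — D and H already connected.
E F (20): add — endpoints in different components.
Edges rejected before the tree was complete: 5.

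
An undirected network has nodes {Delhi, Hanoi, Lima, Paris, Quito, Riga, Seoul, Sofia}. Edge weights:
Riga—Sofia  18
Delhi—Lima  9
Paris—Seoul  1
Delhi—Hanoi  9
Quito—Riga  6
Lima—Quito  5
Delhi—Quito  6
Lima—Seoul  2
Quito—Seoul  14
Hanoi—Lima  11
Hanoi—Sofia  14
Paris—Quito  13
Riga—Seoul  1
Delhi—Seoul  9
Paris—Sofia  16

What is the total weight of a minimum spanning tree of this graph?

38

Kruskal: consider edges lightest-first.
Paris—Seoul (1): add — endpoints in different components.
Riga—Seoul (1): add — endpoints in different components.
Lima—Seoul (2): add — endpoints in different components.
Lima—Quito (5): add — endpoints in different components.
Delhi—Quito (6): add — endpoints in different components.
Quito—Riga (6): skip — Riga and Quito already connected.
Delhi—Hanoi (9): add — endpoints in different components.
Delhi—Lima (9): skip — Delhi and Lima already connected.
Delhi—Seoul (9): skip — Delhi and Seoul already connected.
Hanoi—Lima (11): skip — Hanoi and Lima already connected.
Paris—Quito (13): skip — Paris and Quito already connected.
Hanoi—Sofia (14): add — endpoints in different components.
MST edges: Paris—Seoul, Riga—Seoul, Lima—Seoul, Lima—Quito, Delhi—Quito, Delhi—Hanoi, Hanoi—Sofia; total weight 1+1+2+5+6+9+14 = 38.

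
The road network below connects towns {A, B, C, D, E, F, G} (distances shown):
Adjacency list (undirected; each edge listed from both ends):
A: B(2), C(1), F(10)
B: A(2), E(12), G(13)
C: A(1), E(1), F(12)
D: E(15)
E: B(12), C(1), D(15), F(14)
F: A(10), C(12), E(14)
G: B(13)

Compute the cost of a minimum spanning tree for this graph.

Kruskal's algorithm — process edges by increasing weight (ties by edge label):
A—C (1): add. Components now {A,C} {B} {D} {E} {F} {G}
C—E (1): add. Components now {A,C,E} {B} {D} {F} {G}
A—B (2): add. Components now {A,B,C,E} {D} {F} {G}
A—F (10): add. Components now {A,B,C,E,F} {D} {G}
B—E (12): skip — B and E already connected.
C—F (12): skip — C and F already connected.
B—G (13): add. Components now {A,B,C,E,F,G} {D}
E—F (14): skip — E and F already connected.
D—E (15): add. Components now {A,B,C,D,E,F,G}
MST edges: A—C, C—E, A—B, A—F, B—G, D—E; total weight 1+1+2+10+13+15 = 42.

42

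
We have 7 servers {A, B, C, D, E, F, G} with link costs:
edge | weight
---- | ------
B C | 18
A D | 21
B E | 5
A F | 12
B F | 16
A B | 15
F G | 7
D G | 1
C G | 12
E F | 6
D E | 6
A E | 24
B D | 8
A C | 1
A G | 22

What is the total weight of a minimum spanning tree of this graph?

Grow the tree from A using Prim:
Step 1: cheapest edge leaving the tree is A C (1); add C.
Step 2: cheapest edge leaving the tree is A F (12); add F.
Step 3: cheapest edge leaving the tree is E F (6); add E.
Step 4: cheapest edge leaving the tree is B E (5); add B.
Step 5: cheapest edge leaving the tree is D E (6); add D.
Step 6: cheapest edge leaving the tree is D G (1); add G.
MST edges: A C, A F, E F, B E, D E, D G; total weight 1+12+6+5+6+1 = 31.

31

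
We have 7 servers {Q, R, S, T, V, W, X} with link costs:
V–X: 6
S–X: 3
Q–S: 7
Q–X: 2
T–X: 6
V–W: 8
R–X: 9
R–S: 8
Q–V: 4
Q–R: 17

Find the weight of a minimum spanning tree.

Kruskal's algorithm — process edges by increasing weight (ties by edge label):
Q–X (2): add — endpoints in different components.
S–X (3): add — endpoints in different components.
Q–V (4): add — endpoints in different components.
T–X (6): add — endpoints in different components.
V–X (6): skip — X and V already connected.
Q–S (7): skip — Q and S already connected.
R–S (8): add — endpoints in different components.
V–W (8): add — endpoints in different components.
MST edges: Q–X, S–X, Q–V, T–X, R–S, V–W; total weight 2+3+4+6+8+8 = 31.

31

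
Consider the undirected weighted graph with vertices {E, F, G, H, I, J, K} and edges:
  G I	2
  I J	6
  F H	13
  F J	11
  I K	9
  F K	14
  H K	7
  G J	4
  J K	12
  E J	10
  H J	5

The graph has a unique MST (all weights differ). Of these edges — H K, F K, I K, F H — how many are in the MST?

Kruskal's algorithm — process edges by increasing weight (ties by edge label):
G I (2): add. Components now {E} {F} {G,I} {H} {J} {K}
G J (4): add. Components now {E} {F} {G,I,J} {H} {K}
H J (5): add. Components now {E} {F} {G,H,I,J} {K}
I J (6): skip — I and J already connected.
H K (7): add. Components now {E} {F} {G,H,I,J,K}
I K (9): skip — I and K already connected.
E J (10): add. Components now {E,G,H,I,J,K} {F}
F J (11): add. Components now {E,F,G,H,I,J,K}
MST edge set: {G I, G J, H J, H K, E J, F J}.
Of the listed edges, {H K} are in the MST → 1.

1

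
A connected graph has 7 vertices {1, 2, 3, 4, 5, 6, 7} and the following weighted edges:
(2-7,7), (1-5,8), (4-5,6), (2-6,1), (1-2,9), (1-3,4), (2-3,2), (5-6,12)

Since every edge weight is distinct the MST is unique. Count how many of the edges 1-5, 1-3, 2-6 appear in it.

Sort edges by weight, then run Kruskal:
2-6 (1): add — endpoints in different components.
2-3 (2): add — endpoints in different components.
1-3 (4): add — endpoints in different components.
4-5 (6): add — endpoints in different components.
2-7 (7): add — endpoints in different components.
1-5 (8): add — endpoints in different components.
MST edge set: {2-6, 2-3, 1-3, 4-5, 2-7, 1-5}.
Of the listed edges, {1-5, 1-3, 2-6} are in the MST → 3.

3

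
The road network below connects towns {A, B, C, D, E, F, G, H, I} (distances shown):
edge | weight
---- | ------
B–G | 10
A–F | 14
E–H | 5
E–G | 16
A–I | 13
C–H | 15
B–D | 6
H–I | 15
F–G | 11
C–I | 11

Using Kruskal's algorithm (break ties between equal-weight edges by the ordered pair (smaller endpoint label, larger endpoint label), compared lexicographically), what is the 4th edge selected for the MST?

Sort edges by weight, then run Kruskal:
E–H (5): add — endpoints in different components.
B–D (6): add — endpoints in different components.
B–G (10): add — endpoints in different components.
C–I (11): add — endpoints in different components.
F–G (11): add — endpoints in different components.
A–I (13): add — endpoints in different components.
A–F (14): add — endpoints in different components.
C–H (15): add — endpoints in different components.
The 4th edge added is C–I.

C-I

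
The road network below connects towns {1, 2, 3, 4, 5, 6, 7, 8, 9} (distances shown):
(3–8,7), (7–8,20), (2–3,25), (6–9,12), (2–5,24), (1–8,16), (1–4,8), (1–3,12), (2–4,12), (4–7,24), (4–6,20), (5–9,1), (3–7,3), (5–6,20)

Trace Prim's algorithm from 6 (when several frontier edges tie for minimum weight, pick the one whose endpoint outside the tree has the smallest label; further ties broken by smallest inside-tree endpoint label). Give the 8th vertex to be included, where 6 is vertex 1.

Prim, starting at 6.
Step 1: frontier [6–9 12, 4–6 20, 5–6 20] → take 6–9 (12); add 9.
Step 2: frontier [4–6 20, 5–6 20, 5–9 1] → take 5–9 (1); add 5.
Step 3: frontier [2–5 24, 4–6 20] → take 4–6 (20); add 4.
Step 4: frontier [1–4 8, 2–4 12, 4–7 24, 2–5 24] → take 1–4 (8); add 1.
Step 5: frontier [1–3 12, 1–8 16, 2–4 12, 4–7 24, 2–5 24] → take 2–4 (12); add 2.
Step 6: frontier [1–3 12, 1–8 16, 2–3 25, 4–7 24] → take 1–3 (12); add 3.
Step 7: frontier [1–8 16, 3–7 3, 3–8 7, 4–7 24] → take 3–7 (3); add 7.
Step 8: frontier [1–8 16, 3–8 7, 7–8 20] → take 3–8 (7); add 8.
Vertex order: 6, 9, 5, 4, 1, 2, 3, 7, 8. The 8th vertex is 7.

7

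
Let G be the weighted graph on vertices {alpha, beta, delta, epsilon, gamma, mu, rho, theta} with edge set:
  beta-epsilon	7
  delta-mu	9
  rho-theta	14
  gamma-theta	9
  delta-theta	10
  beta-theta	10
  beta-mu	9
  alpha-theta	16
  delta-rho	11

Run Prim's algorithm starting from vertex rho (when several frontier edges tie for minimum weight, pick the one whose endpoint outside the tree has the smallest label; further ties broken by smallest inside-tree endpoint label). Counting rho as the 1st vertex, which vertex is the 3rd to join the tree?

mu

Prim's algorithm from rho:
Step 1: cheapest edge leaving the tree is delta-rho (11); add delta.
Step 2: cheapest edge leaving the tree is delta-mu (9); add mu.
Step 3: cheapest edge leaving the tree is beta-mu (9); add beta.
Step 4: cheapest edge leaving the tree is beta-epsilon (7); add epsilon.
Step 5: cheapest edge leaving the tree is beta-theta (10); add theta.
Step 6: cheapest edge leaving the tree is gamma-theta (9); add gamma.
Step 7: cheapest edge leaving the tree is alpha-theta (16); add alpha.
Vertex order: rho, delta, mu, beta, epsilon, theta, gamma, alpha. The 3rd vertex is mu.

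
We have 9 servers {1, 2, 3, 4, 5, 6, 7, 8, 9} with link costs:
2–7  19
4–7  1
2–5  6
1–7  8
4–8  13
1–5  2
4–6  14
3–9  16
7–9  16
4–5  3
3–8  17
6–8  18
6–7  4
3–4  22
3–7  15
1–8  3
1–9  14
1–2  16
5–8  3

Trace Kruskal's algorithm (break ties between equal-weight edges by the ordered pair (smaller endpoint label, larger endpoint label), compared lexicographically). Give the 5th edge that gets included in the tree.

6-7

Kruskal's algorithm — process edges by increasing weight (ties by edge label):
4–7 (1): add — endpoints in different components.
1–5 (2): add — endpoints in different components.
1–8 (3): add — endpoints in different components.
4–5 (3): add — endpoints in different components.
5–8 (3): skip — 5 and 8 already connected.
6–7 (4): add — endpoints in different components.
2–5 (6): add — endpoints in different components.
1–7 (8): skip — 1 and 7 already connected.
4–8 (13): skip — 4 and 8 already connected.
1–9 (14): add — endpoints in different components.
4–6 (14): skip — 4 and 6 already connected.
3–7 (15): add — endpoints in different components.
The 5th edge added is 6–7.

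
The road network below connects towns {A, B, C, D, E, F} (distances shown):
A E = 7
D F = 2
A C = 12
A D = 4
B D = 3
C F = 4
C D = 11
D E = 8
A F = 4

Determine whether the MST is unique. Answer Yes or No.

No

Kruskal: consider edges lightest-first.
D F (2): add — endpoints in different components.
B D (3): add — endpoints in different components.
A D (4): add — endpoints in different components.
A F (4): skip — A and F already connected.
C F (4): add — endpoints in different components.
A E (7): add — endpoints in different components.
Non-tree edge A F has weight 4, equal to the heaviest edge on its tree cycle — swapping gives another MST of the same weight. Not unique.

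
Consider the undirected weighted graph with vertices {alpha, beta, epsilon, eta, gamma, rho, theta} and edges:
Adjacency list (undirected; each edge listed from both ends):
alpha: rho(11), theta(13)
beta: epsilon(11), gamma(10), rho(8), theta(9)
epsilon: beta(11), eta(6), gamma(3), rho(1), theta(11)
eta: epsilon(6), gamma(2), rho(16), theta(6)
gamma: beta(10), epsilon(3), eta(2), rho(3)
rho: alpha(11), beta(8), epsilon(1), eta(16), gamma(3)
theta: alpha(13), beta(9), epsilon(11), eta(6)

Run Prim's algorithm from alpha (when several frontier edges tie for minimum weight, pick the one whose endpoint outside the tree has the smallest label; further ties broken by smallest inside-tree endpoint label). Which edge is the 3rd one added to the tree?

epsilon-gamma

Grow the tree from alpha using Prim:
Step 1: cheapest edge leaving the tree is alpha–rho (11); add rho.
Step 2: cheapest edge leaving the tree is epsilon–rho (1); add epsilon.
Step 3: cheapest edge leaving the tree is epsilon–gamma (3); add gamma.
Step 4: cheapest edge leaving the tree is eta–gamma (2); add eta.
Step 5: cheapest edge leaving the tree is eta–theta (6); add theta.
Step 6: cheapest edge leaving the tree is beta–rho (8); add beta.
The 3rd edge added is epsilon–gamma.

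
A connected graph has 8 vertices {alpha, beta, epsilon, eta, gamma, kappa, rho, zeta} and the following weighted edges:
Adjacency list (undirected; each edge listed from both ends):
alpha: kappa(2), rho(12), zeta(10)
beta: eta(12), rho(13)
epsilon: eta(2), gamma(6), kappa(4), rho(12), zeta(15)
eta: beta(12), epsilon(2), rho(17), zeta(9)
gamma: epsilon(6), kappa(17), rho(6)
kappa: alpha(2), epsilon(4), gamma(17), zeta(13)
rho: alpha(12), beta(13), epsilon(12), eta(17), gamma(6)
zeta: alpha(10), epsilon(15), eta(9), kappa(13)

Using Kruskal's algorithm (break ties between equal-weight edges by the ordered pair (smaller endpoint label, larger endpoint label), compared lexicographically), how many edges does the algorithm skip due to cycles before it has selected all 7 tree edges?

Kruskal: consider edges lightest-first.
alpha–kappa (2): add — endpoints in different components.
epsilon–eta (2): add — endpoints in different components.
epsilon–kappa (4): add — endpoints in different components.
epsilon–gamma (6): add — endpoints in different components.
gamma–rho (6): add — endpoints in different components.
eta–zeta (9): add — endpoints in different components.
alpha–zeta (10): skip — zeta and alpha already connected.
alpha–rho (12): skip — rho and alpha already connected.
beta–eta (12): add — endpoints in different components.
Edges rejected before the tree was complete: 2.

2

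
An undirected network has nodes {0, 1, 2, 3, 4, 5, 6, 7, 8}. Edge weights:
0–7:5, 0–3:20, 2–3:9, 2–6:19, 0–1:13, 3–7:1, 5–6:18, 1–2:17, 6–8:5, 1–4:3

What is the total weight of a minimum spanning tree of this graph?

Kruskal: consider edges lightest-first.
3–7 (1): add — endpoints in different components.
1–4 (3): add — endpoints in different components.
0–7 (5): add — endpoints in different components.
6–8 (5): add — endpoints in different components.
2–3 (9): add — endpoints in different components.
0–1 (13): add — endpoints in different components.
1–2 (17): skip — 1 and 2 already connected.
5–6 (18): add — endpoints in different components.
2–6 (19): add — endpoints in different components.
MST edges: 3–7, 1–4, 0–7, 6–8, 2–3, 0–1, 5–6, 2–6; total weight 1+3+5+5+9+13+18+19 = 73.

73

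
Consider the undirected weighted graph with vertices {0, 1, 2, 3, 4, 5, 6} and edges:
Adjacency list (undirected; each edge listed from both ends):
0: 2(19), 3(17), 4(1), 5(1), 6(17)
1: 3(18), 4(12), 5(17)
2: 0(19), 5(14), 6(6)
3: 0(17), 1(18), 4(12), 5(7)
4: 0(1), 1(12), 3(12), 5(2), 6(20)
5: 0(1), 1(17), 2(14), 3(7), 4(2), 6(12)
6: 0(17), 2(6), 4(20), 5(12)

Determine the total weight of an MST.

39

Grow the tree from 4 using Prim:
Step 1: cheapest edge leaving the tree is 0-4 (1); add 0.
Step 2: cheapest edge leaving the tree is 0-5 (1); add 5.
Step 3: cheapest edge leaving the tree is 3-5 (7); add 3.
Step 4: cheapest edge leaving the tree is 1-4 (12); add 1.
Step 5: cheapest edge leaving the tree is 5-6 (12); add 6.
Step 6: cheapest edge leaving the tree is 2-6 (6); add 2.
MST edges: 0-4, 0-5, 3-5, 1-4, 5-6, 2-6; total weight 1+1+7+12+12+6 = 39.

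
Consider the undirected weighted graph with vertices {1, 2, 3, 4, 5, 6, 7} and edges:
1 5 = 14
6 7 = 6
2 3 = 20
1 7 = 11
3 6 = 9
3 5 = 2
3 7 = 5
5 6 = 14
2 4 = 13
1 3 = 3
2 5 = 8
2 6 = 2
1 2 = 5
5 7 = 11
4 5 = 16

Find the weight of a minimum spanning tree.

30

Sort edges by weight, then run Kruskal:
2 6 (2): add — endpoints in different components.
3 5 (2): add — endpoints in different components.
1 3 (3): add — endpoints in different components.
1 2 (5): add — endpoints in different components.
3 7 (5): add — endpoints in different components.
6 7 (6): skip — 6 and 7 already connected.
2 5 (8): skip — 2 and 5 already connected.
3 6 (9): skip — 3 and 6 already connected.
1 7 (11): skip — 1 and 7 already connected.
5 7 (11): skip — 5 and 7 already connected.
2 4 (13): add — endpoints in different components.
MST edges: 2 6, 3 5, 1 3, 1 2, 3 7, 2 4; total weight 2+2+3+5+5+13 = 30.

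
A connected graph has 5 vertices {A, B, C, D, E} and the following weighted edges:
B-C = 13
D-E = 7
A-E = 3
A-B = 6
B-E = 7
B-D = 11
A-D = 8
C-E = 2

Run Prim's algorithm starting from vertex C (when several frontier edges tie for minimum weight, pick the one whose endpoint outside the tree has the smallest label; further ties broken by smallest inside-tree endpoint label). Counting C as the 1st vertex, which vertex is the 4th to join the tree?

B

Prim's algorithm from C:
Step 1: cheapest edge leaving the tree is C-E (2); add E.
Step 2: cheapest edge leaving the tree is A-E (3); add A.
Step 3: cheapest edge leaving the tree is A-B (6); add B.
Step 4: cheapest edge leaving the tree is D-E (7); add D.
Vertex order: C, E, A, B, D. The 4th vertex is B.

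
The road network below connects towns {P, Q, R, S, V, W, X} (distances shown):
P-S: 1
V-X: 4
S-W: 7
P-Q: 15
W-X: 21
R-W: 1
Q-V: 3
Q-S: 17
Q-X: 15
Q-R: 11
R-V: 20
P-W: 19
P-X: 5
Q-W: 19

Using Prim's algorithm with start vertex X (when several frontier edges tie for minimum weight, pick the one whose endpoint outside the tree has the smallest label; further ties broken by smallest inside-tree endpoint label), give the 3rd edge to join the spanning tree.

P-X

Prim, starting at X.
Step 1: cheapest edge leaving the tree is V-X (4); add V.
Step 2: cheapest edge leaving the tree is Q-V (3); add Q.
Step 3: cheapest edge leaving the tree is P-X (5); add P.
Step 4: cheapest edge leaving the tree is P-S (1); add S.
Step 5: cheapest edge leaving the tree is S-W (7); add W.
Step 6: cheapest edge leaving the tree is R-W (1); add R.
The 3rd edge added is P-X.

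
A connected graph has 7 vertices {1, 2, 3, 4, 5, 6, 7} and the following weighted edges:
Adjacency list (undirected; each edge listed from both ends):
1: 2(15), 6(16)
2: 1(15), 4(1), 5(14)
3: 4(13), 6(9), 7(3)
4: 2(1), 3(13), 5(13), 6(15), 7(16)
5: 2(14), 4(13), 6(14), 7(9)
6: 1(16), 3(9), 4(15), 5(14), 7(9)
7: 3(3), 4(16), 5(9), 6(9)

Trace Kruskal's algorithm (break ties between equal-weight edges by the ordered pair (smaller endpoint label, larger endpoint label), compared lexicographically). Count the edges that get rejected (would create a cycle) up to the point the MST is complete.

Kruskal's algorithm — process edges by increasing weight (ties by edge label):
2—4 (1): add — endpoints in different components.
3—7 (3): add — endpoints in different components.
3—6 (9): add — endpoints in different components.
5—7 (9): add — endpoints in different components.
6—7 (9): skip — 6 and 7 already connected.
3—4 (13): add — endpoints in different components.
4—5 (13): skip — 4 and 5 already connected.
2—5 (14): skip — 2 and 5 already connected.
5—6 (14): skip — 5 and 6 already connected.
1—2 (15): add — endpoints in different components.
Edges rejected before the tree was complete: 4.

4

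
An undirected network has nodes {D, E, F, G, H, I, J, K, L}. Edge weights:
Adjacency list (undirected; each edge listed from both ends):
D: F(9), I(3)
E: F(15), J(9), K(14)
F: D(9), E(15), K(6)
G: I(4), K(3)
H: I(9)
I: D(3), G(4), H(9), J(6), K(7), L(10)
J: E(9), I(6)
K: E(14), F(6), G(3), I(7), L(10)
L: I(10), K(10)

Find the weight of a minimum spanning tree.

Kruskal's algorithm — process edges by increasing weight (ties by edge label):
D I (3): add — endpoints in different components.
G K (3): add — endpoints in different components.
G I (4): add — endpoints in different components.
F K (6): add — endpoints in different components.
I J (6): add — endpoints in different components.
I K (7): skip — I and K already connected.
D F (9): skip — D and F already connected.
E J (9): add — endpoints in different components.
H I (9): add — endpoints in different components.
I L (10): add — endpoints in different components.
MST edges: D I, G K, G I, F K, I J, E J, H I, I L; total weight 3+3+4+6+6+9+9+10 = 50.

50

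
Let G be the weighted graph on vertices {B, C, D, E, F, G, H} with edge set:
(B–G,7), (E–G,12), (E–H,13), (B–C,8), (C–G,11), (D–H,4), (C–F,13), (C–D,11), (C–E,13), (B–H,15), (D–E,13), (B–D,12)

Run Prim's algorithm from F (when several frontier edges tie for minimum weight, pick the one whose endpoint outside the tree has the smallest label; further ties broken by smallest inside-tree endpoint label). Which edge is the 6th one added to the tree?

E-G

Prim's algorithm from F:
Step 1: frontier [C–F 13] → take C–F (13); add C.
Step 2: frontier [B–C 8, C–D 11, C–G 11, C–E 13] → take B–C (8); add B.
Step 3: frontier [B–G 7, B–D 12, B–H 15, C–D 11, C–G 11, C–E 13] → take B–G (7); add G.
Step 4: frontier [B–D 12, B–H 15, C–D 11, C–E 13, E–G 12] → take C–D (11); add D.
Step 5: frontier [B–H 15, C–E 13, D–H 4, D–E 13, E–G 12] → take D–H (4); add H.
Step 6: frontier [C–E 13, D–E 13, E–G 12, E–H 13] → take E–G (12); add E.
The 6th edge added is E–G.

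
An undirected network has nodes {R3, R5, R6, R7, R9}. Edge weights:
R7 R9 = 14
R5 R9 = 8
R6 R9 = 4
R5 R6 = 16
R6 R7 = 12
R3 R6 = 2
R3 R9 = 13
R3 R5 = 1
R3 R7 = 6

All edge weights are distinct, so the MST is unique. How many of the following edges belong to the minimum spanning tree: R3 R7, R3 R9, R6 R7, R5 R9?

1

Sort edges by weight, then run Kruskal:
R3 R5 (1): add. Components now {R6} {R3,R5} {R9} {R7}
R3 R6 (2): add. Components now {R3,R5,R6} {R9} {R7}
R6 R9 (4): add. Components now {R3,R5,R6,R9} {R7}
R3 R7 (6): add. Components now {R3,R5,R6,R7,R9}
MST edge set: {R3 R5, R3 R6, R6 R9, R3 R7}.
Of the listed edges, {R3 R7} are in the MST → 1.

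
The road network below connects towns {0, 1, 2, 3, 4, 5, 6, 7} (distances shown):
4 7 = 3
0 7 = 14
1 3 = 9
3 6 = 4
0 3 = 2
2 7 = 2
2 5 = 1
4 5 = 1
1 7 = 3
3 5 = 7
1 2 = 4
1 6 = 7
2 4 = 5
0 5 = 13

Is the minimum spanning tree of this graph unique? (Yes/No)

Kruskal: consider edges lightest-first.
2 5 (1): add — endpoints in different components.
4 5 (1): add — endpoints in different components.
0 3 (2): add — endpoints in different components.
2 7 (2): add — endpoints in different components.
1 7 (3): add — endpoints in different components.
4 7 (3): skip — 4 and 7 already connected.
1 2 (4): skip — 1 and 2 already connected.
3 6 (4): add — endpoints in different components.
2 4 (5): skip — 2 and 4 already connected.
1 6 (7): add — endpoints in different components.
Non-tree edge 3 5 has weight 7, equal to the heaviest edge on its tree cycle — swapping gives another MST of the same weight. Not unique.

No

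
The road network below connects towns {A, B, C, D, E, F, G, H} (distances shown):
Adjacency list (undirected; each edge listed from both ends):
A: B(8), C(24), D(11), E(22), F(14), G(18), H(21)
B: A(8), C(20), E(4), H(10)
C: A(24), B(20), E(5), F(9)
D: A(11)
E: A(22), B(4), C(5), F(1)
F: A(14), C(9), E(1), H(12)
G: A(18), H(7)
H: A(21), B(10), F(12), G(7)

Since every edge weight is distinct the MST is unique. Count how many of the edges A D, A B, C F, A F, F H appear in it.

2

Kruskal: consider edges lightest-first.
E F (1): add — endpoints in different components.
B E (4): add — endpoints in different components.
C E (5): add — endpoints in different components.
G H (7): add — endpoints in different components.
A B (8): add — endpoints in different components.
C F (9): skip — C and F already connected.
B H (10): add — endpoints in different components.
A D (11): add — endpoints in different components.
MST edge set: {E F, B E, C E, G H, A B, B H, A D}.
Of the listed edges, {A D, A B} are in the MST → 2.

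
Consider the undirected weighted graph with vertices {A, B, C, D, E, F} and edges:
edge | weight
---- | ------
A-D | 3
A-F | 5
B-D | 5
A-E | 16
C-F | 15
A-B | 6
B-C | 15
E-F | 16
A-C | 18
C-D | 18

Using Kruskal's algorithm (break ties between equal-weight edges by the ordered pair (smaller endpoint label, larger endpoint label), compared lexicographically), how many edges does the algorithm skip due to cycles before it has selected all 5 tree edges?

2

Kruskal's algorithm — process edges by increasing weight (ties by edge label):
A-D (3): add — endpoints in different components.
A-F (5): add — endpoints in different components.
B-D (5): add — endpoints in different components.
A-B (6): skip — A and B already connected.
B-C (15): add — endpoints in different components.
C-F (15): skip — C and F already connected.
A-E (16): add — endpoints in different components.
Edges rejected before the tree was complete: 2.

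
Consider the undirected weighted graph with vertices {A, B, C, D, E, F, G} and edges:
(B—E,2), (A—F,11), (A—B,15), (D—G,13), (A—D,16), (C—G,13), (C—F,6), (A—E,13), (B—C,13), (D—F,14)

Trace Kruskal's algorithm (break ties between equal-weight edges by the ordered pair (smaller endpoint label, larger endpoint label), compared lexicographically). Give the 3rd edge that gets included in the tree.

Kruskal's algorithm — process edges by increasing weight (ties by edge label):
B—E (2): add — endpoints in different components.
C—F (6): add — endpoints in different components.
A—F (11): add — endpoints in different components.
A—E (13): add — endpoints in different components.
B—C (13): skip — B and C already connected.
C—G (13): add — endpoints in different components.
D—G (13): add — endpoints in different components.
The 3rd edge added is A—F.

A-F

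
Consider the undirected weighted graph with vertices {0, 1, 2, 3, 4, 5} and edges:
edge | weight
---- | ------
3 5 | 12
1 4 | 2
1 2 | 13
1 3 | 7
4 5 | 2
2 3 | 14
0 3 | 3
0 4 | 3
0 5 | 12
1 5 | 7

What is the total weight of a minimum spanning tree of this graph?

23

Sort edges by weight, then run Kruskal:
1 4 (2): add. Components now {0} {1,4} {2} {3} {5}
4 5 (2): add. Components now {0} {1,4,5} {2} {3}
0 3 (3): add. Components now {0,3} {1,4,5} {2}
0 4 (3): add. Components now {0,1,3,4,5} {2}
1 3 (7): skip — 1 and 3 already connected.
1 5 (7): skip — 1 and 5 already connected.
0 5 (12): skip — 0 and 5 already connected.
3 5 (12): skip — 3 and 5 already connected.
1 2 (13): add. Components now {0,1,2,3,4,5}
MST edges: 1 4, 4 5, 0 3, 0 4, 1 2; total weight 2+2+3+3+13 = 23.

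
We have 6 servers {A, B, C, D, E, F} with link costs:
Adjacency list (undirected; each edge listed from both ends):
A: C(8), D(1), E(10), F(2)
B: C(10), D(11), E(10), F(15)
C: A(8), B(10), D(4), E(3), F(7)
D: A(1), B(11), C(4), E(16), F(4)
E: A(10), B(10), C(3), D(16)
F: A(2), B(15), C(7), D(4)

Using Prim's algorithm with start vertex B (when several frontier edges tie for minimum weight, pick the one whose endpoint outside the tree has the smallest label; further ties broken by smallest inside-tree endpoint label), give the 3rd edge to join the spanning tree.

Prim's algorithm from B:
Step 1: cheapest edge leaving the tree is B C (10); add C.
Step 2: cheapest edge leaving the tree is C E (3); add E.
Step 3: cheapest edge leaving the tree is C D (4); add D.
Step 4: cheapest edge leaving the tree is A D (1); add A.
Step 5: cheapest edge leaving the tree is A F (2); add F.
The 3rd edge added is C D.

C-D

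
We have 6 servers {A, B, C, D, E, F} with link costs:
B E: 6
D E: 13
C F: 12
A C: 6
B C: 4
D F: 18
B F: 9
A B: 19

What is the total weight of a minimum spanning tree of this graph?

38

Kruskal: consider edges lightest-first.
B C (4): add — endpoints in different components.
A C (6): add — endpoints in different components.
B E (6): add — endpoints in different components.
B F (9): add — endpoints in different components.
C F (12): skip — C and F already connected.
D E (13): add — endpoints in different components.
MST edges: B C, A C, B E, B F, D E; total weight 4+6+6+9+13 = 38.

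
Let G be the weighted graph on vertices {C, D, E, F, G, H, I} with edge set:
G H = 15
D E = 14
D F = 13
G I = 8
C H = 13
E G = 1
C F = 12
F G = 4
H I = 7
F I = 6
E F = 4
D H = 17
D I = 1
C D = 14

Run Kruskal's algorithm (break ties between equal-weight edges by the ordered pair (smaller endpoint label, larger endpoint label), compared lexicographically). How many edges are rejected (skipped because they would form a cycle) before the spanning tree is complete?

Kruskal: consider edges lightest-first.
D I (1): add — endpoints in different components.
E G (1): add — endpoints in different components.
E F (4): add — endpoints in different components.
F G (4): skip — F and G already connected.
F I (6): add — endpoints in different components.
H I (7): add — endpoints in different components.
G I (8): skip — G and I already connected.
C F (12): add — endpoints in different components.
Edges rejected before the tree was complete: 2.

2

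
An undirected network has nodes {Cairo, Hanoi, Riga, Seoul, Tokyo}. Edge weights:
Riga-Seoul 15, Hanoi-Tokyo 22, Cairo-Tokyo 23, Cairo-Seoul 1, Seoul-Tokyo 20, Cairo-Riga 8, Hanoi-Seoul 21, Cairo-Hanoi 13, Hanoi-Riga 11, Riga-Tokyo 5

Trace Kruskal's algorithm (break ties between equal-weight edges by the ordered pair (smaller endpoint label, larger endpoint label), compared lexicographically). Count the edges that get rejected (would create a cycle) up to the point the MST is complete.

Kruskal: consider edges lightest-first.
Cairo-Seoul (1): add — endpoints in different components.
Riga-Tokyo (5): add — endpoints in different components.
Cairo-Riga (8): add — endpoints in different components.
Hanoi-Riga (11): add — endpoints in different components.
Edges rejected before the tree was complete: 0.

0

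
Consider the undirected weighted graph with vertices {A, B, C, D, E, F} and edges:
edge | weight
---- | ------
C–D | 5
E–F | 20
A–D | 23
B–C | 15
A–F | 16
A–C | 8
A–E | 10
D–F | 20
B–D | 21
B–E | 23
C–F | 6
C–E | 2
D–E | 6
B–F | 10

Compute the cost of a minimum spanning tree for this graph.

Sort edges by weight, then run Kruskal:
C–E (2): add — endpoints in different components.
C–D (5): add — endpoints in different components.
C–F (6): add — endpoints in different components.
D–E (6): skip — D and E already connected.
A–C (8): add — endpoints in different components.
A–E (10): skip — A and E already connected.
B–F (10): add — endpoints in different components.
MST edges: C–E, C–D, C–F, A–C, B–F; total weight 2+5+6+8+10 = 31.

31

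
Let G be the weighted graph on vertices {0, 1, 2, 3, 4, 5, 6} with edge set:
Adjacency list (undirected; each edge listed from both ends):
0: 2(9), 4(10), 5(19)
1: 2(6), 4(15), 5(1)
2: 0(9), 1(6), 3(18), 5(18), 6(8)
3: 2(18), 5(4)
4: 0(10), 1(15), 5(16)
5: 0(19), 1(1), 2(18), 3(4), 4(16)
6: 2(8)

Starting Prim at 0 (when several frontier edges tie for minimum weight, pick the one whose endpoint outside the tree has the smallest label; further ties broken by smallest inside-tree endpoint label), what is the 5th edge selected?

Prim, starting at 0.
Step 1: cheapest edge leaving the tree is 0-2 (9); add 2.
Step 2: cheapest edge leaving the tree is 1-2 (6); add 1.
Step 3: cheapest edge leaving the tree is 1-5 (1); add 5.
Step 4: cheapest edge leaving the tree is 3-5 (4); add 3.
Step 5: cheapest edge leaving the tree is 2-6 (8); add 6.
Step 6: cheapest edge leaving the tree is 0-4 (10); add 4.
The 5th edge added is 2-6.

2-6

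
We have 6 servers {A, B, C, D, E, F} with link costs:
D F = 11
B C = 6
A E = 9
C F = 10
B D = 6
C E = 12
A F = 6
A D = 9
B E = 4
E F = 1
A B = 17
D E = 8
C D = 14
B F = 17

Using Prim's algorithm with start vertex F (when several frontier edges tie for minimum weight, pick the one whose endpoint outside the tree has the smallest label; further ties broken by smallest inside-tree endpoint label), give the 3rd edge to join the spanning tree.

A-F

Prim, starting at F.
Step 1: cheapest edge leaving the tree is E F (1); add E.
Step 2: cheapest edge leaving the tree is B E (4); add B.
Step 3: cheapest edge leaving the tree is A F (6); add A.
Step 4: cheapest edge leaving the tree is B C (6); add C.
Step 5: cheapest edge leaving the tree is B D (6); add D.
The 3rd edge added is A F.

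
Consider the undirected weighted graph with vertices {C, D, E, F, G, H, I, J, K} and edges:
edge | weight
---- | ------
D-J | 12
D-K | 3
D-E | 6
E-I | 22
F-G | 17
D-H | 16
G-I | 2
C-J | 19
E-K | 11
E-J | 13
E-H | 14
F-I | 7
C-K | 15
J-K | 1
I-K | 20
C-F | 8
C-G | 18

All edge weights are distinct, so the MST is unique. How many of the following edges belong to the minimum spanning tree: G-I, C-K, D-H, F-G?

2

Kruskal: consider edges lightest-first.
J-K (1): add — endpoints in different components.
G-I (2): add — endpoints in different components.
D-K (3): add — endpoints in different components.
D-E (6): add — endpoints in different components.
F-I (7): add — endpoints in different components.
C-F (8): add — endpoints in different components.
E-K (11): skip — E and K already connected.
D-J (12): skip — D and J already connected.
E-J (13): skip — E and J already connected.
E-H (14): add — endpoints in different components.
C-K (15): add — endpoints in different components.
MST edge set: {J-K, G-I, D-K, D-E, F-I, C-F, E-H, C-K}.
Of the listed edges, {G-I, C-K} are in the MST → 2.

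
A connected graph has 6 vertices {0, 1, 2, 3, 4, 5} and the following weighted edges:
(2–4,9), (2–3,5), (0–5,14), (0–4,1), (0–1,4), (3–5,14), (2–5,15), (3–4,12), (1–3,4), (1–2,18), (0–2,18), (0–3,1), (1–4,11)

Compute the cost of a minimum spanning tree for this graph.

25

Kruskal: consider edges lightest-first.
0–3 (1): add — endpoints in different components.
0–4 (1): add — endpoints in different components.
0–1 (4): add — endpoints in different components.
1–3 (4): skip — 1 and 3 already connected.
2–3 (5): add — endpoints in different components.
2–4 (9): skip — 2 and 4 already connected.
1–4 (11): skip — 1 and 4 already connected.
3–4 (12): skip — 3 and 4 already connected.
0–5 (14): add — endpoints in different components.
MST edges: 0–3, 0–4, 0–1, 2–3, 0–5; total weight 1+1+4+5+14 = 25.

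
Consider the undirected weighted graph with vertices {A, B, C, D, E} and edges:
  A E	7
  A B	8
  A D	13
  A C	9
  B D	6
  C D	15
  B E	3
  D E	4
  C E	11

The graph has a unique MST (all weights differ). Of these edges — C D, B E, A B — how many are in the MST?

Kruskal's algorithm — process edges by increasing weight (ties by edge label):
B E (3): add. Components now {A} {B,E} {C} {D}
D E (4): add. Components now {A} {B,D,E} {C}
B D (6): skip — B and D already connected.
A E (7): add. Components now {A,B,D,E} {C}
A B (8): skip — A and B already connected.
A C (9): add. Components now {A,B,C,D,E}
MST edge set: {B E, D E, A E, A C}.
Of the listed edges, {B E} are in the MST → 1.

1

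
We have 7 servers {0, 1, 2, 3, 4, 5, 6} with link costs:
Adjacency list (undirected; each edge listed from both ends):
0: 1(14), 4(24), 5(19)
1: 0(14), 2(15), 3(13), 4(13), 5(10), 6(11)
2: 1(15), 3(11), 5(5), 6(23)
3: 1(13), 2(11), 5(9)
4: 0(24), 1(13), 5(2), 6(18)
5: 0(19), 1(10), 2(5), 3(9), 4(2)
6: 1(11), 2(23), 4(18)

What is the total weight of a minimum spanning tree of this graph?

Kruskal's algorithm — process edges by increasing weight (ties by edge label):
4 5 (2): add — endpoints in different components.
2 5 (5): add — endpoints in different components.
3 5 (9): add — endpoints in different components.
1 5 (10): add — endpoints in different components.
1 6 (11): add — endpoints in different components.
2 3 (11): skip — 2 and 3 already connected.
1 3 (13): skip — 1 and 3 already connected.
1 4 (13): skip — 1 and 4 already connected.
0 1 (14): add — endpoints in different components.
MST edges: 4 5, 2 5, 3 5, 1 5, 1 6, 0 1; total weight 2+5+9+10+11+14 = 51.

51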